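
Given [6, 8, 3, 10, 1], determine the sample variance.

13.3

Step 1: Compute the mean: (6 + 8 + 3 + 10 + 1) / 5 = 5.6
Step 2: Compute squared deviations from the mean:
  (6 - 5.6)^2 = 0.16
  (8 - 5.6)^2 = 5.76
  (3 - 5.6)^2 = 6.76
  (10 - 5.6)^2 = 19.36
  (1 - 5.6)^2 = 21.16
Step 3: Sum of squared deviations = 53.2
Step 4: Sample variance = 53.2 / 4 = 13.3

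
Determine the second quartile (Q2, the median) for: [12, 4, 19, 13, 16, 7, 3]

12

Step 1: Sort the data: [3, 4, 7, 12, 13, 16, 19]
Step 2: n = 7
Step 3: Q2 is the median. Since n is odd, it is the middle value at position 4: 12
Step 4: Q2 = 12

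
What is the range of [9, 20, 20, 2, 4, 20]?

18

Step 1: Identify the maximum value: max = 20
Step 2: Identify the minimum value: min = 2
Step 3: Range = max - min = 20 - 2 = 18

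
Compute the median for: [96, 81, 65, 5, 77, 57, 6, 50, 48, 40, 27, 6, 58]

50

Step 1: Sort the data in ascending order: [5, 6, 6, 27, 40, 48, 50, 57, 58, 65, 77, 81, 96]
Step 2: The number of values is n = 13.
Step 3: Since n is odd, the median is the middle value at position 7: 50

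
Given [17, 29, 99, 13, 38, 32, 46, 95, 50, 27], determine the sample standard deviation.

29.9006

Step 1: Compute the mean: 44.6
Step 2: Sum of squared deviations from the mean: 8046.4
Step 3: Sample variance = 8046.4 / 9 = 894.0444
Step 4: Standard deviation = sqrt(894.0444) = 29.9006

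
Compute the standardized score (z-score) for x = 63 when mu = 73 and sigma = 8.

-1.25

Step 1: Recall the z-score formula: z = (x - mu) / sigma
Step 2: Substitute values: z = (63 - 73) / 8
Step 3: z = -10 / 8 = -1.25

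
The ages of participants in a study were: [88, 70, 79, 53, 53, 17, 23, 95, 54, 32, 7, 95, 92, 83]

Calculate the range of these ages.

88

Step 1: Identify the maximum value: max = 95
Step 2: Identify the minimum value: min = 7
Step 3: Range = max - min = 95 - 7 = 88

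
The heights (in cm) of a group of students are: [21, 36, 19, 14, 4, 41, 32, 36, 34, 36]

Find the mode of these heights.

36

Step 1: Count the frequency of each value:
  4: appears 1 time(s)
  14: appears 1 time(s)
  19: appears 1 time(s)
  21: appears 1 time(s)
  32: appears 1 time(s)
  34: appears 1 time(s)
  36: appears 3 time(s)
  41: appears 1 time(s)
Step 2: The value 36 appears most frequently (3 times).
Step 3: Mode = 36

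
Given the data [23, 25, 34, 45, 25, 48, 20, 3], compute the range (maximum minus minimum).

45

Step 1: Identify the maximum value: max = 48
Step 2: Identify the minimum value: min = 3
Step 3: Range = max - min = 48 - 3 = 45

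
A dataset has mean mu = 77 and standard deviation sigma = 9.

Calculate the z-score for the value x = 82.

0.5556

Step 1: Recall the z-score formula: z = (x - mu) / sigma
Step 2: Substitute values: z = (82 - 77) / 9
Step 3: z = 5 / 9 = 0.5556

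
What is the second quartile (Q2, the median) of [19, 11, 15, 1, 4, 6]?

8.5

Step 1: Sort the data: [1, 4, 6, 11, 15, 19]
Step 2: n = 6
Step 3: Q2 is the median. Since n is even, it is the average of the values at positions 3 and 4:
  Q2 = (6 + 11) / 2 = 8.5
Step 4: Q2 = 8.5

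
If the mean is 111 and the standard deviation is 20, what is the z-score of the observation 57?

-2.7

Step 1: Recall the z-score formula: z = (x - mu) / sigma
Step 2: Substitute values: z = (57 - 111) / 20
Step 3: z = -54 / 20 = -2.7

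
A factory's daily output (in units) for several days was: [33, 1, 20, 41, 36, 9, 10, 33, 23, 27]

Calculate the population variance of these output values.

156.61

Step 1: Compute the mean: (33 + 1 + 20 + 41 + 36 + 9 + 10 + 33 + 23 + 27) / 10 = 23.3
Step 2: Compute squared deviations from the mean:
  (33 - 23.3)^2 = 94.09
  (1 - 23.3)^2 = 497.29
  (20 - 23.3)^2 = 10.89
  (41 - 23.3)^2 = 313.29
  (36 - 23.3)^2 = 161.29
  (9 - 23.3)^2 = 204.49
  (10 - 23.3)^2 = 176.89
  (33 - 23.3)^2 = 94.09
  (23 - 23.3)^2 = 0.09
  (27 - 23.3)^2 = 13.69
Step 3: Sum of squared deviations = 1566.1
Step 4: Population variance = 1566.1 / 10 = 156.61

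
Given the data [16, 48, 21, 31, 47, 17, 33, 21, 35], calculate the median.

31

Step 1: Sort the data in ascending order: [16, 17, 21, 21, 31, 33, 35, 47, 48]
Step 2: The number of values is n = 9.
Step 3: Since n is odd, the median is the middle value at position 5: 31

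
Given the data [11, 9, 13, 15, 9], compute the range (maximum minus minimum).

6

Step 1: Identify the maximum value: max = 15
Step 2: Identify the minimum value: min = 9
Step 3: Range = max - min = 15 - 9 = 6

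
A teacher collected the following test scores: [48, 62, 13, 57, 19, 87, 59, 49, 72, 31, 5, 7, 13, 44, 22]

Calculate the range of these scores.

82

Step 1: Identify the maximum value: max = 87
Step 2: Identify the minimum value: min = 5
Step 3: Range = max - min = 87 - 5 = 82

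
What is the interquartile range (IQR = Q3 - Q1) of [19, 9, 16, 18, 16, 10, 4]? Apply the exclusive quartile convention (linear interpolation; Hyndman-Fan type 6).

9

Step 1: Sort the data: [4, 9, 10, 16, 16, 18, 19]
Step 2: n = 7
Step 3: Using the exclusive quartile method:
  Q1 = 9
  Q2 (median) = 16
  Q3 = 18
  IQR = Q3 - Q1 = 18 - 9 = 9
Step 4: IQR = 9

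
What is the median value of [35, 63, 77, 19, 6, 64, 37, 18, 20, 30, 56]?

35

Step 1: Sort the data in ascending order: [6, 18, 19, 20, 30, 35, 37, 56, 63, 64, 77]
Step 2: The number of values is n = 11.
Step 3: Since n is odd, the median is the middle value at position 6: 35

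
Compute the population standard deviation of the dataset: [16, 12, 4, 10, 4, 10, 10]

3.959

Step 1: Compute the mean: 9.4286
Step 2: Sum of squared deviations from the mean: 109.7143
Step 3: Population variance = 109.7143 / 7 = 15.6735
Step 4: Standard deviation = sqrt(15.6735) = 3.959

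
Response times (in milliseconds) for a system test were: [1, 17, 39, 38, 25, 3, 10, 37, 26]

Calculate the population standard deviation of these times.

14.0062

Step 1: Compute the mean: 21.7778
Step 2: Sum of squared deviations from the mean: 1765.5556
Step 3: Population variance = 1765.5556 / 9 = 196.1728
Step 4: Standard deviation = sqrt(196.1728) = 14.0062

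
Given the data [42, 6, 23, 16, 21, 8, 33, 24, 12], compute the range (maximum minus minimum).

36

Step 1: Identify the maximum value: max = 42
Step 2: Identify the minimum value: min = 6
Step 3: Range = max - min = 42 - 6 = 36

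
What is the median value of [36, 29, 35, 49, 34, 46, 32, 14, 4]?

34

Step 1: Sort the data in ascending order: [4, 14, 29, 32, 34, 35, 36, 46, 49]
Step 2: The number of values is n = 9.
Step 3: Since n is odd, the median is the middle value at position 5: 34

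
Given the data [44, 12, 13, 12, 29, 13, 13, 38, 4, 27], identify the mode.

13

Step 1: Count the frequency of each value:
  4: appears 1 time(s)
  12: appears 2 time(s)
  13: appears 3 time(s)
  27: appears 1 time(s)
  29: appears 1 time(s)
  38: appears 1 time(s)
  44: appears 1 time(s)
Step 2: The value 13 appears most frequently (3 times).
Step 3: Mode = 13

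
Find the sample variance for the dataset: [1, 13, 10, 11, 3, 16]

34

Step 1: Compute the mean: (1 + 13 + 10 + 11 + 3 + 16) / 6 = 9
Step 2: Compute squared deviations from the mean:
  (1 - 9)^2 = 64
  (13 - 9)^2 = 16
  (10 - 9)^2 = 1
  (11 - 9)^2 = 4
  (3 - 9)^2 = 36
  (16 - 9)^2 = 49
Step 3: Sum of squared deviations = 170
Step 4: Sample variance = 170 / 5 = 34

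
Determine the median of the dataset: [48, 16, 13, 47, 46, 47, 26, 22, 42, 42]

42

Step 1: Sort the data in ascending order: [13, 16, 22, 26, 42, 42, 46, 47, 47, 48]
Step 2: The number of values is n = 10.
Step 3: Since n is even, the median is the average of positions 5 and 6:
  Median = (42 + 42) / 2 = 42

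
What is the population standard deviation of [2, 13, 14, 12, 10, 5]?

4.3843

Step 1: Compute the mean: 9.3333
Step 2: Sum of squared deviations from the mean: 115.3333
Step 3: Population variance = 115.3333 / 6 = 19.2222
Step 4: Standard deviation = sqrt(19.2222) = 4.3843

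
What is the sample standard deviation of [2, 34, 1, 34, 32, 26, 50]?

17.9801

Step 1: Compute the mean: 25.5714
Step 2: Sum of squared deviations from the mean: 1939.7143
Step 3: Sample variance = 1939.7143 / 6 = 323.2857
Step 4: Standard deviation = sqrt(323.2857) = 17.9801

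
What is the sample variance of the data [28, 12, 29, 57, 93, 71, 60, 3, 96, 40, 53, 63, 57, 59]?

731.5

Step 1: Compute the mean: (28 + 12 + 29 + 57 + 93 + 71 + 60 + 3 + 96 + 40 + 53 + 63 + 57 + 59) / 14 = 51.5
Step 2: Compute squared deviations from the mean:
  (28 - 51.5)^2 = 552.25
  (12 - 51.5)^2 = 1560.25
  (29 - 51.5)^2 = 506.25
  (57 - 51.5)^2 = 30.25
  (93 - 51.5)^2 = 1722.25
  (71 - 51.5)^2 = 380.25
  (60 - 51.5)^2 = 72.25
  (3 - 51.5)^2 = 2352.25
  (96 - 51.5)^2 = 1980.25
  (40 - 51.5)^2 = 132.25
  (53 - 51.5)^2 = 2.25
  (63 - 51.5)^2 = 132.25
  (57 - 51.5)^2 = 30.25
  (59 - 51.5)^2 = 56.25
Step 3: Sum of squared deviations = 9509.5
Step 4: Sample variance = 9509.5 / 13 = 731.5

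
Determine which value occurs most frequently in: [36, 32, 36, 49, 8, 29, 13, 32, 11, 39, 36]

36

Step 1: Count the frequency of each value:
  8: appears 1 time(s)
  11: appears 1 time(s)
  13: appears 1 time(s)
  29: appears 1 time(s)
  32: appears 2 time(s)
  36: appears 3 time(s)
  39: appears 1 time(s)
  49: appears 1 time(s)
Step 2: The value 36 appears most frequently (3 times).
Step 3: Mode = 36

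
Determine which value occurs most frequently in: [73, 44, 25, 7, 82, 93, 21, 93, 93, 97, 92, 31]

93

Step 1: Count the frequency of each value:
  7: appears 1 time(s)
  21: appears 1 time(s)
  25: appears 1 time(s)
  31: appears 1 time(s)
  44: appears 1 time(s)
  73: appears 1 time(s)
  82: appears 1 time(s)
  92: appears 1 time(s)
  93: appears 3 time(s)
  97: appears 1 time(s)
Step 2: The value 93 appears most frequently (3 times).
Step 3: Mode = 93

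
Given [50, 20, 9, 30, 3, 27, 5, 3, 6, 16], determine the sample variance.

232.1

Step 1: Compute the mean: (50 + 20 + 9 + 30 + 3 + 27 + 5 + 3 + 6 + 16) / 10 = 16.9
Step 2: Compute squared deviations from the mean:
  (50 - 16.9)^2 = 1095.61
  (20 - 16.9)^2 = 9.61
  (9 - 16.9)^2 = 62.41
  (30 - 16.9)^2 = 171.61
  (3 - 16.9)^2 = 193.21
  (27 - 16.9)^2 = 102.01
  (5 - 16.9)^2 = 141.61
  (3 - 16.9)^2 = 193.21
  (6 - 16.9)^2 = 118.81
  (16 - 16.9)^2 = 0.81
Step 3: Sum of squared deviations = 2088.9
Step 4: Sample variance = 2088.9 / 9 = 232.1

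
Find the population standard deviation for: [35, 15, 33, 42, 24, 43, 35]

9.1941

Step 1: Compute the mean: 32.4286
Step 2: Sum of squared deviations from the mean: 591.7143
Step 3: Population variance = 591.7143 / 7 = 84.5306
Step 4: Standard deviation = sqrt(84.5306) = 9.1941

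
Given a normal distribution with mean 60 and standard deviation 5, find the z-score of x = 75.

3

Step 1: Recall the z-score formula: z = (x - mu) / sigma
Step 2: Substitute values: z = (75 - 60) / 5
Step 3: z = 15 / 5 = 3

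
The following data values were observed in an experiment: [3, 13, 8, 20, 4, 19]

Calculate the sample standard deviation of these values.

7.3598

Step 1: Compute the mean: 11.1667
Step 2: Sum of squared deviations from the mean: 270.8333
Step 3: Sample variance = 270.8333 / 5 = 54.1667
Step 4: Standard deviation = sqrt(54.1667) = 7.3598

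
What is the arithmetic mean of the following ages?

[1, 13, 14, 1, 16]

9

Step 1: Sum all values: 1 + 13 + 14 + 1 + 16 = 45
Step 2: Count the number of values: n = 5
Step 3: Mean = sum / n = 45 / 5 = 9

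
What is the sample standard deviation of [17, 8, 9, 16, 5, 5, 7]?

4.9618

Step 1: Compute the mean: 9.5714
Step 2: Sum of squared deviations from the mean: 147.7143
Step 3: Sample variance = 147.7143 / 6 = 24.619
Step 4: Standard deviation = sqrt(24.619) = 4.9618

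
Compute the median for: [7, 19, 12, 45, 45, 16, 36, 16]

17.5

Step 1: Sort the data in ascending order: [7, 12, 16, 16, 19, 36, 45, 45]
Step 2: The number of values is n = 8.
Step 3: Since n is even, the median is the average of positions 4 and 5:
  Median = (16 + 19) / 2 = 17.5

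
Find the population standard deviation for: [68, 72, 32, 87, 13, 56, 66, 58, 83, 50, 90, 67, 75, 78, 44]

20.4411

Step 1: Compute the mean: 62.6
Step 2: Sum of squared deviations from the mean: 6267.6
Step 3: Population variance = 6267.6 / 15 = 417.84
Step 4: Standard deviation = sqrt(417.84) = 20.4411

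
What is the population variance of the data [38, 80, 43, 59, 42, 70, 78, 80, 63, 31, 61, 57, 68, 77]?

252.25

Step 1: Compute the mean: (38 + 80 + 43 + 59 + 42 + 70 + 78 + 80 + 63 + 31 + 61 + 57 + 68 + 77) / 14 = 60.5
Step 2: Compute squared deviations from the mean:
  (38 - 60.5)^2 = 506.25
  (80 - 60.5)^2 = 380.25
  (43 - 60.5)^2 = 306.25
  (59 - 60.5)^2 = 2.25
  (42 - 60.5)^2 = 342.25
  (70 - 60.5)^2 = 90.25
  (78 - 60.5)^2 = 306.25
  (80 - 60.5)^2 = 380.25
  (63 - 60.5)^2 = 6.25
  (31 - 60.5)^2 = 870.25
  (61 - 60.5)^2 = 0.25
  (57 - 60.5)^2 = 12.25
  (68 - 60.5)^2 = 56.25
  (77 - 60.5)^2 = 272.25
Step 3: Sum of squared deviations = 3531.5
Step 4: Population variance = 3531.5 / 14 = 252.25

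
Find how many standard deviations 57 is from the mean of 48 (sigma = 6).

1.5

Step 1: Recall the z-score formula: z = (x - mu) / sigma
Step 2: Substitute values: z = (57 - 48) / 6
Step 3: z = 9 / 6 = 1.5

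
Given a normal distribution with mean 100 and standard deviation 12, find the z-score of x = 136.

3

Step 1: Recall the z-score formula: z = (x - mu) / sigma
Step 2: Substitute values: z = (136 - 100) / 12
Step 3: z = 36 / 12 = 3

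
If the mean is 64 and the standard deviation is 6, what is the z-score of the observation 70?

1

Step 1: Recall the z-score formula: z = (x - mu) / sigma
Step 2: Substitute values: z = (70 - 64) / 6
Step 3: z = 6 / 6 = 1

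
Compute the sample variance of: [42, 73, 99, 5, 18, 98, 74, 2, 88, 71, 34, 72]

1215.5152

Step 1: Compute the mean: (42 + 73 + 99 + 5 + 18 + 98 + 74 + 2 + 88 + 71 + 34 + 72) / 12 = 56.3333
Step 2: Compute squared deviations from the mean:
  (42 - 56.3333)^2 = 205.4444
  (73 - 56.3333)^2 = 277.7778
  (99 - 56.3333)^2 = 1820.4444
  (5 - 56.3333)^2 = 2635.1111
  (18 - 56.3333)^2 = 1469.4444
  (98 - 56.3333)^2 = 1736.1111
  (74 - 56.3333)^2 = 312.1111
  (2 - 56.3333)^2 = 2952.1111
  (88 - 56.3333)^2 = 1002.7778
  (71 - 56.3333)^2 = 215.1111
  (34 - 56.3333)^2 = 498.7778
  (72 - 56.3333)^2 = 245.4444
Step 3: Sum of squared deviations = 13370.6667
Step 4: Sample variance = 13370.6667 / 11 = 1215.5152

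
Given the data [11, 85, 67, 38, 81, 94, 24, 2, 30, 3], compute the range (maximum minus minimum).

92

Step 1: Identify the maximum value: max = 94
Step 2: Identify the minimum value: min = 2
Step 3: Range = max - min = 94 - 2 = 92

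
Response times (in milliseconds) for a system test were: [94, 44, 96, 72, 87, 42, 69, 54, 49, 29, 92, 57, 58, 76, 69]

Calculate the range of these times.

67

Step 1: Identify the maximum value: max = 96
Step 2: Identify the minimum value: min = 29
Step 3: Range = max - min = 96 - 29 = 67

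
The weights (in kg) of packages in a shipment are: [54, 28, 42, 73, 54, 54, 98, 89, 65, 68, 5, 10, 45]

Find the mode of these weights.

54

Step 1: Count the frequency of each value:
  5: appears 1 time(s)
  10: appears 1 time(s)
  28: appears 1 time(s)
  42: appears 1 time(s)
  45: appears 1 time(s)
  54: appears 3 time(s)
  65: appears 1 time(s)
  68: appears 1 time(s)
  73: appears 1 time(s)
  89: appears 1 time(s)
  98: appears 1 time(s)
Step 2: The value 54 appears most frequently (3 times).
Step 3: Mode = 54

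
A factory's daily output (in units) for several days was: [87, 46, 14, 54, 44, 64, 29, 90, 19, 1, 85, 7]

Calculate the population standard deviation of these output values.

30.422

Step 1: Compute the mean: 45
Step 2: Sum of squared deviations from the mean: 11106
Step 3: Population variance = 11106 / 12 = 925.5
Step 4: Standard deviation = sqrt(925.5) = 30.422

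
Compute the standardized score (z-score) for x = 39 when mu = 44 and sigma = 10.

-0.5

Step 1: Recall the z-score formula: z = (x - mu) / sigma
Step 2: Substitute values: z = (39 - 44) / 10
Step 3: z = -5 / 10 = -0.5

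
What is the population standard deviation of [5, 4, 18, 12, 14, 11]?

4.8876

Step 1: Compute the mean: 10.6667
Step 2: Sum of squared deviations from the mean: 143.3333
Step 3: Population variance = 143.3333 / 6 = 23.8889
Step 4: Standard deviation = sqrt(23.8889) = 4.8876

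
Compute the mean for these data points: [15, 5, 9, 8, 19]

11.2

Step 1: Sum all values: 15 + 5 + 9 + 8 + 19 = 56
Step 2: Count the number of values: n = 5
Step 3: Mean = sum / n = 56 / 5 = 11.2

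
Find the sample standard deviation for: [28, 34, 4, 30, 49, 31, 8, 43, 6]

16.3359

Step 1: Compute the mean: 25.8889
Step 2: Sum of squared deviations from the mean: 2134.8889
Step 3: Sample variance = 2134.8889 / 8 = 266.8611
Step 4: Standard deviation = sqrt(266.8611) = 16.3359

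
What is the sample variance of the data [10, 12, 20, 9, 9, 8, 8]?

18.1429

Step 1: Compute the mean: (10 + 12 + 20 + 9 + 9 + 8 + 8) / 7 = 10.8571
Step 2: Compute squared deviations from the mean:
  (10 - 10.8571)^2 = 0.7347
  (12 - 10.8571)^2 = 1.3061
  (20 - 10.8571)^2 = 83.5918
  (9 - 10.8571)^2 = 3.449
  (9 - 10.8571)^2 = 3.449
  (8 - 10.8571)^2 = 8.1633
  (8 - 10.8571)^2 = 8.1633
Step 3: Sum of squared deviations = 108.8571
Step 4: Sample variance = 108.8571 / 6 = 18.1429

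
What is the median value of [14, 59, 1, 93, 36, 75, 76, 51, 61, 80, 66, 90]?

63.5

Step 1: Sort the data in ascending order: [1, 14, 36, 51, 59, 61, 66, 75, 76, 80, 90, 93]
Step 2: The number of values is n = 12.
Step 3: Since n is even, the median is the average of positions 6 and 7:
  Median = (61 + 66) / 2 = 63.5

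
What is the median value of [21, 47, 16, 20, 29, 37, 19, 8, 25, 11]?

20.5

Step 1: Sort the data in ascending order: [8, 11, 16, 19, 20, 21, 25, 29, 37, 47]
Step 2: The number of values is n = 10.
Step 3: Since n is even, the median is the average of positions 5 and 6:
  Median = (20 + 21) / 2 = 20.5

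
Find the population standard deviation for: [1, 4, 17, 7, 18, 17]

6.8961

Step 1: Compute the mean: 10.6667
Step 2: Sum of squared deviations from the mean: 285.3333
Step 3: Population variance = 285.3333 / 6 = 47.5556
Step 4: Standard deviation = sqrt(47.5556) = 6.8961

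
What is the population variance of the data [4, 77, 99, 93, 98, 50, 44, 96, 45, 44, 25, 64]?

901.9097

Step 1: Compute the mean: (4 + 77 + 99 + 93 + 98 + 50 + 44 + 96 + 45 + 44 + 25 + 64) / 12 = 61.5833
Step 2: Compute squared deviations from the mean:
  (4 - 61.5833)^2 = 3315.8403
  (77 - 61.5833)^2 = 237.6736
  (99 - 61.5833)^2 = 1400.0069
  (93 - 61.5833)^2 = 987.0069
  (98 - 61.5833)^2 = 1326.1736
  (50 - 61.5833)^2 = 134.1736
  (44 - 61.5833)^2 = 309.1736
  (96 - 61.5833)^2 = 1184.5069
  (45 - 61.5833)^2 = 275.0069
  (44 - 61.5833)^2 = 309.1736
  (25 - 61.5833)^2 = 1338.3403
  (64 - 61.5833)^2 = 5.8403
Step 3: Sum of squared deviations = 10822.9167
Step 4: Population variance = 10822.9167 / 12 = 901.9097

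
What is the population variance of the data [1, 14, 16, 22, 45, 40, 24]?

198.4082

Step 1: Compute the mean: (1 + 14 + 16 + 22 + 45 + 40 + 24) / 7 = 23.1429
Step 2: Compute squared deviations from the mean:
  (1 - 23.1429)^2 = 490.3061
  (14 - 23.1429)^2 = 83.5918
  (16 - 23.1429)^2 = 51.0204
  (22 - 23.1429)^2 = 1.3061
  (45 - 23.1429)^2 = 477.7347
  (40 - 23.1429)^2 = 284.1633
  (24 - 23.1429)^2 = 0.7347
Step 3: Sum of squared deviations = 1388.8571
Step 4: Population variance = 1388.8571 / 7 = 198.4082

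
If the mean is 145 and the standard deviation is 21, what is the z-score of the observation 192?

2.2381

Step 1: Recall the z-score formula: z = (x - mu) / sigma
Step 2: Substitute values: z = (192 - 145) / 21
Step 3: z = 47 / 21 = 2.2381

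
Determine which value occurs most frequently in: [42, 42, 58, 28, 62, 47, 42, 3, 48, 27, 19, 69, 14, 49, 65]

42

Step 1: Count the frequency of each value:
  3: appears 1 time(s)
  14: appears 1 time(s)
  19: appears 1 time(s)
  27: appears 1 time(s)
  28: appears 1 time(s)
  42: appears 3 time(s)
  47: appears 1 time(s)
  48: appears 1 time(s)
  49: appears 1 time(s)
  58: appears 1 time(s)
  62: appears 1 time(s)
  65: appears 1 time(s)
  69: appears 1 time(s)
Step 2: The value 42 appears most frequently (3 times).
Step 3: Mode = 42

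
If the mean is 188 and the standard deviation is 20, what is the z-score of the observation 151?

-1.85

Step 1: Recall the z-score formula: z = (x - mu) / sigma
Step 2: Substitute values: z = (151 - 188) / 20
Step 3: z = -37 / 20 = -1.85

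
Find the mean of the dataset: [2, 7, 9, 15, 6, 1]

6.6667

Step 1: Sum all values: 2 + 7 + 9 + 15 + 6 + 1 = 40
Step 2: Count the number of values: n = 6
Step 3: Mean = sum / n = 40 / 6 = 6.6667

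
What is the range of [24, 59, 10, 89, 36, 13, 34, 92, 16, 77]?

82

Step 1: Identify the maximum value: max = 92
Step 2: Identify the minimum value: min = 10
Step 3: Range = max - min = 92 - 10 = 82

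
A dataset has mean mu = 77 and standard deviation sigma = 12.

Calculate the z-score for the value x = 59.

-1.5

Step 1: Recall the z-score formula: z = (x - mu) / sigma
Step 2: Substitute values: z = (59 - 77) / 12
Step 3: z = -18 / 12 = -1.5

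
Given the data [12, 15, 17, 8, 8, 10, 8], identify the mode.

8

Step 1: Count the frequency of each value:
  8: appears 3 time(s)
  10: appears 1 time(s)
  12: appears 1 time(s)
  15: appears 1 time(s)
  17: appears 1 time(s)
Step 2: The value 8 appears most frequently (3 times).
Step 3: Mode = 8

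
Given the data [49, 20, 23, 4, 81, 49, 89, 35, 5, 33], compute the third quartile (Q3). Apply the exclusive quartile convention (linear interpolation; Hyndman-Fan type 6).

57

Step 1: Sort the data: [4, 5, 20, 23, 33, 35, 49, 49, 81, 89]
Step 2: n = 10
Step 3: Using the exclusive quartile method:
  Q1 = 16.25
  Q2 (median) = 34
  Q3 = 57
  IQR = Q3 - Q1 = 57 - 16.25 = 40.75
Step 4: Q3 = 57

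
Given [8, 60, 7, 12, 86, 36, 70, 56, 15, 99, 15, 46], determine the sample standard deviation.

32.0185

Step 1: Compute the mean: 42.5
Step 2: Sum of squared deviations from the mean: 11277
Step 3: Sample variance = 11277 / 11 = 1025.1818
Step 4: Standard deviation = sqrt(1025.1818) = 32.0185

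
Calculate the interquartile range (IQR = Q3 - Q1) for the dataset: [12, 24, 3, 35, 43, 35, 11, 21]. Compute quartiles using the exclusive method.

23.75

Step 1: Sort the data: [3, 11, 12, 21, 24, 35, 35, 43]
Step 2: n = 8
Step 3: Using the exclusive quartile method:
  Q1 = 11.25
  Q2 (median) = 22.5
  Q3 = 35
  IQR = Q3 - Q1 = 35 - 11.25 = 23.75
Step 4: IQR = 23.75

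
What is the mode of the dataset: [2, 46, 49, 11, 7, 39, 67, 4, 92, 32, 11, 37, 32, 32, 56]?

32

Step 1: Count the frequency of each value:
  2: appears 1 time(s)
  4: appears 1 time(s)
  7: appears 1 time(s)
  11: appears 2 time(s)
  32: appears 3 time(s)
  37: appears 1 time(s)
  39: appears 1 time(s)
  46: appears 1 time(s)
  49: appears 1 time(s)
  56: appears 1 time(s)
  67: appears 1 time(s)
  92: appears 1 time(s)
Step 2: The value 32 appears most frequently (3 times).
Step 3: Mode = 32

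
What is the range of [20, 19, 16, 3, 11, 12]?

17

Step 1: Identify the maximum value: max = 20
Step 2: Identify the minimum value: min = 3
Step 3: Range = max - min = 20 - 3 = 17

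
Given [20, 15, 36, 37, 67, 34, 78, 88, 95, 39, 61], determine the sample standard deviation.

27.3745

Step 1: Compute the mean: 51.8182
Step 2: Sum of squared deviations from the mean: 7493.6364
Step 3: Sample variance = 7493.6364 / 10 = 749.3636
Step 4: Standard deviation = sqrt(749.3636) = 27.3745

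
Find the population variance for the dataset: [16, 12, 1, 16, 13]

30.64

Step 1: Compute the mean: (16 + 12 + 1 + 16 + 13) / 5 = 11.6
Step 2: Compute squared deviations from the mean:
  (16 - 11.6)^2 = 19.36
  (12 - 11.6)^2 = 0.16
  (1 - 11.6)^2 = 112.36
  (16 - 11.6)^2 = 19.36
  (13 - 11.6)^2 = 1.96
Step 3: Sum of squared deviations = 153.2
Step 4: Population variance = 153.2 / 5 = 30.64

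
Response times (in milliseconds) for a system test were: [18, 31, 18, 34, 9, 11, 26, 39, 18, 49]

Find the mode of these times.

18

Step 1: Count the frequency of each value:
  9: appears 1 time(s)
  11: appears 1 time(s)
  18: appears 3 time(s)
  26: appears 1 time(s)
  31: appears 1 time(s)
  34: appears 1 time(s)
  39: appears 1 time(s)
  49: appears 1 time(s)
Step 2: The value 18 appears most frequently (3 times).
Step 3: Mode = 18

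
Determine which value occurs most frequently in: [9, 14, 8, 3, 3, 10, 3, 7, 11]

3

Step 1: Count the frequency of each value:
  3: appears 3 time(s)
  7: appears 1 time(s)
  8: appears 1 time(s)
  9: appears 1 time(s)
  10: appears 1 time(s)
  11: appears 1 time(s)
  14: appears 1 time(s)
Step 2: The value 3 appears most frequently (3 times).
Step 3: Mode = 3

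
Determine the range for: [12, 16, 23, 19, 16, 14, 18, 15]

11

Step 1: Identify the maximum value: max = 23
Step 2: Identify the minimum value: min = 12
Step 3: Range = max - min = 23 - 12 = 11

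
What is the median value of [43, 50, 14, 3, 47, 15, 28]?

28

Step 1: Sort the data in ascending order: [3, 14, 15, 28, 43, 47, 50]
Step 2: The number of values is n = 7.
Step 3: Since n is odd, the median is the middle value at position 4: 28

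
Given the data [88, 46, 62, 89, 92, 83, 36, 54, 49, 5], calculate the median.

58

Step 1: Sort the data in ascending order: [5, 36, 46, 49, 54, 62, 83, 88, 89, 92]
Step 2: The number of values is n = 10.
Step 3: Since n is even, the median is the average of positions 5 and 6:
  Median = (54 + 62) / 2 = 58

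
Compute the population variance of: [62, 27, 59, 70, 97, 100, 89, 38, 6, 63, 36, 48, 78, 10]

837.4949

Step 1: Compute the mean: (62 + 27 + 59 + 70 + 97 + 100 + 89 + 38 + 6 + 63 + 36 + 48 + 78 + 10) / 14 = 55.9286
Step 2: Compute squared deviations from the mean:
  (62 - 55.9286)^2 = 36.8622
  (27 - 55.9286)^2 = 836.8622
  (59 - 55.9286)^2 = 9.4337
  (70 - 55.9286)^2 = 198.0051
  (97 - 55.9286)^2 = 1686.8622
  (100 - 55.9286)^2 = 1942.2908
  (89 - 55.9286)^2 = 1093.7194
  (38 - 55.9286)^2 = 321.4337
  (6 - 55.9286)^2 = 2492.8622
  (63 - 55.9286)^2 = 50.0051
  (36 - 55.9286)^2 = 397.148
  (48 - 55.9286)^2 = 62.8622
  (78 - 55.9286)^2 = 487.148
  (10 - 55.9286)^2 = 2109.4337
Step 3: Sum of squared deviations = 11724.9286
Step 4: Population variance = 11724.9286 / 14 = 837.4949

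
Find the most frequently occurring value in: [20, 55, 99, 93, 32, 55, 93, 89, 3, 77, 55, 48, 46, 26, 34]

55

Step 1: Count the frequency of each value:
  3: appears 1 time(s)
  20: appears 1 time(s)
  26: appears 1 time(s)
  32: appears 1 time(s)
  34: appears 1 time(s)
  46: appears 1 time(s)
  48: appears 1 time(s)
  55: appears 3 time(s)
  77: appears 1 time(s)
  89: appears 1 time(s)
  93: appears 2 time(s)
  99: appears 1 time(s)
Step 2: The value 55 appears most frequently (3 times).
Step 3: Mode = 55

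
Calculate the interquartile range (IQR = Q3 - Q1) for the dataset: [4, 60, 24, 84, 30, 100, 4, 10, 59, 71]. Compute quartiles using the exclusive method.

65.75

Step 1: Sort the data: [4, 4, 10, 24, 30, 59, 60, 71, 84, 100]
Step 2: n = 10
Step 3: Using the exclusive quartile method:
  Q1 = 8.5
  Q2 (median) = 44.5
  Q3 = 74.25
  IQR = Q3 - Q1 = 74.25 - 8.5 = 65.75
Step 4: IQR = 65.75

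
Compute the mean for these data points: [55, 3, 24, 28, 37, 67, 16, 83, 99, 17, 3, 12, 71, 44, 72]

42.0667

Step 1: Sum all values: 55 + 3 + 24 + 28 + 37 + 67 + 16 + 83 + 99 + 17 + 3 + 12 + 71 + 44 + 72 = 631
Step 2: Count the number of values: n = 15
Step 3: Mean = sum / n = 631 / 15 = 42.0667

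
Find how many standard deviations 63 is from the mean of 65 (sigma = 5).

-0.4

Step 1: Recall the z-score formula: z = (x - mu) / sigma
Step 2: Substitute values: z = (63 - 65) / 5
Step 3: z = -2 / 5 = -0.4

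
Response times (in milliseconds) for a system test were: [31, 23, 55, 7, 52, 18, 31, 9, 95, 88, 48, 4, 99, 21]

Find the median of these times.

31

Step 1: Sort the data in ascending order: [4, 7, 9, 18, 21, 23, 31, 31, 48, 52, 55, 88, 95, 99]
Step 2: The number of values is n = 14.
Step 3: Since n is even, the median is the average of positions 7 and 8:
  Median = (31 + 31) / 2 = 31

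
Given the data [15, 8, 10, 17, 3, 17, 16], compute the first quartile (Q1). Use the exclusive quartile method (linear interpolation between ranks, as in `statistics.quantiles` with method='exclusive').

8

Step 1: Sort the data: [3, 8, 10, 15, 16, 17, 17]
Step 2: n = 7
Step 3: Using the exclusive quartile method:
  Q1 = 8
  Q2 (median) = 15
  Q3 = 17
  IQR = Q3 - Q1 = 17 - 8 = 9
Step 4: Q1 = 8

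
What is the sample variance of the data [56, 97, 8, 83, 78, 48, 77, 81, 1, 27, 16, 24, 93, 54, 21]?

1073.6381

Step 1: Compute the mean: (56 + 97 + 8 + 83 + 78 + 48 + 77 + 81 + 1 + 27 + 16 + 24 + 93 + 54 + 21) / 15 = 50.9333
Step 2: Compute squared deviations from the mean:
  (56 - 50.9333)^2 = 25.6711
  (97 - 50.9333)^2 = 2122.1378
  (8 - 50.9333)^2 = 1843.2711
  (83 - 50.9333)^2 = 1028.2711
  (78 - 50.9333)^2 = 732.6044
  (48 - 50.9333)^2 = 8.6044
  (77 - 50.9333)^2 = 679.4711
  (81 - 50.9333)^2 = 904.0044
  (1 - 50.9333)^2 = 2493.3378
  (27 - 50.9333)^2 = 572.8044
  (16 - 50.9333)^2 = 1220.3378
  (24 - 50.9333)^2 = 725.4044
  (93 - 50.9333)^2 = 1769.6044
  (54 - 50.9333)^2 = 9.4044
  (21 - 50.9333)^2 = 896.0044
Step 3: Sum of squared deviations = 15030.9333
Step 4: Sample variance = 15030.9333 / 14 = 1073.6381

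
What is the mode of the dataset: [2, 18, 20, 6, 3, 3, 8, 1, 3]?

3

Step 1: Count the frequency of each value:
  1: appears 1 time(s)
  2: appears 1 time(s)
  3: appears 3 time(s)
  6: appears 1 time(s)
  8: appears 1 time(s)
  18: appears 1 time(s)
  20: appears 1 time(s)
Step 2: The value 3 appears most frequently (3 times).
Step 3: Mode = 3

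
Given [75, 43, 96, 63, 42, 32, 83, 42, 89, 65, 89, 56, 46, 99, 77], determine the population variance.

458.7822

Step 1: Compute the mean: (75 + 43 + 96 + 63 + 42 + 32 + 83 + 42 + 89 + 65 + 89 + 56 + 46 + 99 + 77) / 15 = 66.4667
Step 2: Compute squared deviations from the mean:
  (75 - 66.4667)^2 = 72.8178
  (43 - 66.4667)^2 = 550.6844
  (96 - 66.4667)^2 = 872.2178
  (63 - 66.4667)^2 = 12.0178
  (42 - 66.4667)^2 = 598.6178
  (32 - 66.4667)^2 = 1187.9511
  (83 - 66.4667)^2 = 273.3511
  (42 - 66.4667)^2 = 598.6178
  (89 - 66.4667)^2 = 507.7511
  (65 - 66.4667)^2 = 2.1511
  (89 - 66.4667)^2 = 507.7511
  (56 - 66.4667)^2 = 109.5511
  (46 - 66.4667)^2 = 418.8844
  (99 - 66.4667)^2 = 1058.4178
  (77 - 66.4667)^2 = 110.9511
Step 3: Sum of squared deviations = 6881.7333
Step 4: Population variance = 6881.7333 / 15 = 458.7822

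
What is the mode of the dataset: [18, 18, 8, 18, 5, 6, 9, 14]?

18

Step 1: Count the frequency of each value:
  5: appears 1 time(s)
  6: appears 1 time(s)
  8: appears 1 time(s)
  9: appears 1 time(s)
  14: appears 1 time(s)
  18: appears 3 time(s)
Step 2: The value 18 appears most frequently (3 times).
Step 3: Mode = 18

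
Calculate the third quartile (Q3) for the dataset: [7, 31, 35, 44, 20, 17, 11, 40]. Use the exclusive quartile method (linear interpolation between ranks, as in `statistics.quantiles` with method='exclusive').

38.75

Step 1: Sort the data: [7, 11, 17, 20, 31, 35, 40, 44]
Step 2: n = 8
Step 3: Using the exclusive quartile method:
  Q1 = 12.5
  Q2 (median) = 25.5
  Q3 = 38.75
  IQR = Q3 - Q1 = 38.75 - 12.5 = 26.25
Step 4: Q3 = 38.75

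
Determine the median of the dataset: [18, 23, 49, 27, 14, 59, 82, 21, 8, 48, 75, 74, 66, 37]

42.5

Step 1: Sort the data in ascending order: [8, 14, 18, 21, 23, 27, 37, 48, 49, 59, 66, 74, 75, 82]
Step 2: The number of values is n = 14.
Step 3: Since n is even, the median is the average of positions 7 and 8:
  Median = (37 + 48) / 2 = 42.5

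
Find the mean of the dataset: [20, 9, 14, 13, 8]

12.8

Step 1: Sum all values: 20 + 9 + 14 + 13 + 8 = 64
Step 2: Count the number of values: n = 5
Step 3: Mean = sum / n = 64 / 5 = 12.8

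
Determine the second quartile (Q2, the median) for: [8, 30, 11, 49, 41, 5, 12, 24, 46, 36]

27

Step 1: Sort the data: [5, 8, 11, 12, 24, 30, 36, 41, 46, 49]
Step 2: n = 10
Step 3: Q2 is the median. Since n is even, it is the average of the values at positions 5 and 6:
  Q2 = (24 + 30) / 2 = 27
Step 4: Q2 = 27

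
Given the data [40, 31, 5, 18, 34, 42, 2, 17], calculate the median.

24.5

Step 1: Sort the data in ascending order: [2, 5, 17, 18, 31, 34, 40, 42]
Step 2: The number of values is n = 8.
Step 3: Since n is even, the median is the average of positions 4 and 5:
  Median = (18 + 31) / 2 = 24.5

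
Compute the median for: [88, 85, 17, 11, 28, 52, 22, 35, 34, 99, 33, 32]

33.5

Step 1: Sort the data in ascending order: [11, 17, 22, 28, 32, 33, 34, 35, 52, 85, 88, 99]
Step 2: The number of values is n = 12.
Step 3: Since n is even, the median is the average of positions 6 and 7:
  Median = (33 + 34) / 2 = 33.5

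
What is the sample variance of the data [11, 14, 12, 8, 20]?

20

Step 1: Compute the mean: (11 + 14 + 12 + 8 + 20) / 5 = 13
Step 2: Compute squared deviations from the mean:
  (11 - 13)^2 = 4
  (14 - 13)^2 = 1
  (12 - 13)^2 = 1
  (8 - 13)^2 = 25
  (20 - 13)^2 = 49
Step 3: Sum of squared deviations = 80
Step 4: Sample variance = 80 / 4 = 20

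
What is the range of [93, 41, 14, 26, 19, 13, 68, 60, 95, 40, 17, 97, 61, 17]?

84

Step 1: Identify the maximum value: max = 97
Step 2: Identify the minimum value: min = 13
Step 3: Range = max - min = 97 - 13 = 84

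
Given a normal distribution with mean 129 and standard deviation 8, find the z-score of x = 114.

-1.875

Step 1: Recall the z-score formula: z = (x - mu) / sigma
Step 2: Substitute values: z = (114 - 129) / 8
Step 3: z = -15 / 8 = -1.875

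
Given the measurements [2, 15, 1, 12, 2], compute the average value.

6.4

Step 1: Sum all values: 2 + 15 + 1 + 12 + 2 = 32
Step 2: Count the number of values: n = 5
Step 3: Mean = sum / n = 32 / 5 = 6.4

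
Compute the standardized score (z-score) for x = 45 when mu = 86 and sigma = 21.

-1.9524

Step 1: Recall the z-score formula: z = (x - mu) / sigma
Step 2: Substitute values: z = (45 - 86) / 21
Step 3: z = -41 / 21 = -1.9524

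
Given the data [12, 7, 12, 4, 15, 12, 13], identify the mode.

12

Step 1: Count the frequency of each value:
  4: appears 1 time(s)
  7: appears 1 time(s)
  12: appears 3 time(s)
  13: appears 1 time(s)
  15: appears 1 time(s)
Step 2: The value 12 appears most frequently (3 times).
Step 3: Mode = 12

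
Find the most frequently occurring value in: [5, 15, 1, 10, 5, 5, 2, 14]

5

Step 1: Count the frequency of each value:
  1: appears 1 time(s)
  2: appears 1 time(s)
  5: appears 3 time(s)
  10: appears 1 time(s)
  14: appears 1 time(s)
  15: appears 1 time(s)
Step 2: The value 5 appears most frequently (3 times).
Step 3: Mode = 5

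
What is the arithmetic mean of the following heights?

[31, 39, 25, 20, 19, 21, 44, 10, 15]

24.8889

Step 1: Sum all values: 31 + 39 + 25 + 20 + 19 + 21 + 44 + 10 + 15 = 224
Step 2: Count the number of values: n = 9
Step 3: Mean = sum / n = 224 / 9 = 24.8889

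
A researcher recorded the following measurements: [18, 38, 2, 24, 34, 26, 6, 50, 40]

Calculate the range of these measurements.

48

Step 1: Identify the maximum value: max = 50
Step 2: Identify the minimum value: min = 2
Step 3: Range = max - min = 50 - 2 = 48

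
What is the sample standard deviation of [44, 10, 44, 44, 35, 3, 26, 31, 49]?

16.1692

Step 1: Compute the mean: 31.7778
Step 2: Sum of squared deviations from the mean: 2091.5556
Step 3: Sample variance = 2091.5556 / 8 = 261.4444
Step 4: Standard deviation = sqrt(261.4444) = 16.1692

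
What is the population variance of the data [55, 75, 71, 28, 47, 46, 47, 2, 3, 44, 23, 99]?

749

Step 1: Compute the mean: (55 + 75 + 71 + 28 + 47 + 46 + 47 + 2 + 3 + 44 + 23 + 99) / 12 = 45
Step 2: Compute squared deviations from the mean:
  (55 - 45)^2 = 100
  (75 - 45)^2 = 900
  (71 - 45)^2 = 676
  (28 - 45)^2 = 289
  (47 - 45)^2 = 4
  (46 - 45)^2 = 1
  (47 - 45)^2 = 4
  (2 - 45)^2 = 1849
  (3 - 45)^2 = 1764
  (44 - 45)^2 = 1
  (23 - 45)^2 = 484
  (99 - 45)^2 = 2916
Step 3: Sum of squared deviations = 8988
Step 4: Population variance = 8988 / 12 = 749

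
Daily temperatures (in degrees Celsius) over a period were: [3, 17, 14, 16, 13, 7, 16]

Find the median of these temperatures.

14

Step 1: Sort the data in ascending order: [3, 7, 13, 14, 16, 16, 17]
Step 2: The number of values is n = 7.
Step 3: Since n is odd, the median is the middle value at position 4: 14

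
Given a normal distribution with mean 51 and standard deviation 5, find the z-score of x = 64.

2.6

Step 1: Recall the z-score formula: z = (x - mu) / sigma
Step 2: Substitute values: z = (64 - 51) / 5
Step 3: z = 13 / 5 = 2.6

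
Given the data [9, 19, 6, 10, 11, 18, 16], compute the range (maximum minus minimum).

13

Step 1: Identify the maximum value: max = 19
Step 2: Identify the minimum value: min = 6
Step 3: Range = max - min = 19 - 6 = 13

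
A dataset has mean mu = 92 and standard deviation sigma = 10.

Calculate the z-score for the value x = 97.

0.5

Step 1: Recall the z-score formula: z = (x - mu) / sigma
Step 2: Substitute values: z = (97 - 92) / 10
Step 3: z = 5 / 10 = 0.5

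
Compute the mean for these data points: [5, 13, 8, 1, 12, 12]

8.5

Step 1: Sum all values: 5 + 13 + 8 + 1 + 12 + 12 = 51
Step 2: Count the number of values: n = 6
Step 3: Mean = sum / n = 51 / 6 = 8.5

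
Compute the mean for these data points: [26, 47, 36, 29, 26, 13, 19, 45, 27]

29.7778

Step 1: Sum all values: 26 + 47 + 36 + 29 + 26 + 13 + 19 + 45 + 27 = 268
Step 2: Count the number of values: n = 9
Step 3: Mean = sum / n = 268 / 9 = 29.7778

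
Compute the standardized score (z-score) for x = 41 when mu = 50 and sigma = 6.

-1.5

Step 1: Recall the z-score formula: z = (x - mu) / sigma
Step 2: Substitute values: z = (41 - 50) / 6
Step 3: z = -9 / 6 = -1.5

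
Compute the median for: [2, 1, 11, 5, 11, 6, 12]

6

Step 1: Sort the data in ascending order: [1, 2, 5, 6, 11, 11, 12]
Step 2: The number of values is n = 7.
Step 3: Since n is odd, the median is the middle value at position 4: 6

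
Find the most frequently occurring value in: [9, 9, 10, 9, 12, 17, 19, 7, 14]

9

Step 1: Count the frequency of each value:
  7: appears 1 time(s)
  9: appears 3 time(s)
  10: appears 1 time(s)
  12: appears 1 time(s)
  14: appears 1 time(s)
  17: appears 1 time(s)
  19: appears 1 time(s)
Step 2: The value 9 appears most frequently (3 times).
Step 3: Mode = 9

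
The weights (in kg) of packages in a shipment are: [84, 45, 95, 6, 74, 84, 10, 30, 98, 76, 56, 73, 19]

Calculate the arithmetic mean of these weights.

57.6923

Step 1: Sum all values: 84 + 45 + 95 + 6 + 74 + 84 + 10 + 30 + 98 + 76 + 56 + 73 + 19 = 750
Step 2: Count the number of values: n = 13
Step 3: Mean = sum / n = 750 / 13 = 57.6923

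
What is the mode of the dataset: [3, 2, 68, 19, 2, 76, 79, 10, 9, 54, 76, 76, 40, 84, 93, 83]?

76

Step 1: Count the frequency of each value:
  2: appears 2 time(s)
  3: appears 1 time(s)
  9: appears 1 time(s)
  10: appears 1 time(s)
  19: appears 1 time(s)
  40: appears 1 time(s)
  54: appears 1 time(s)
  68: appears 1 time(s)
  76: appears 3 time(s)
  79: appears 1 time(s)
  83: appears 1 time(s)
  84: appears 1 time(s)
  93: appears 1 time(s)
Step 2: The value 76 appears most frequently (3 times).
Step 3: Mode = 76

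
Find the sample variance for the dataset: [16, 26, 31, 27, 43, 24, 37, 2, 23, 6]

162.5

Step 1: Compute the mean: (16 + 26 + 31 + 27 + 43 + 24 + 37 + 2 + 23 + 6) / 10 = 23.5
Step 2: Compute squared deviations from the mean:
  (16 - 23.5)^2 = 56.25
  (26 - 23.5)^2 = 6.25
  (31 - 23.5)^2 = 56.25
  (27 - 23.5)^2 = 12.25
  (43 - 23.5)^2 = 380.25
  (24 - 23.5)^2 = 0.25
  (37 - 23.5)^2 = 182.25
  (2 - 23.5)^2 = 462.25
  (23 - 23.5)^2 = 0.25
  (6 - 23.5)^2 = 306.25
Step 3: Sum of squared deviations = 1462.5
Step 4: Sample variance = 1462.5 / 9 = 162.5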